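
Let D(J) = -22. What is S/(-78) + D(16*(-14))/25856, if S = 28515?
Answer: -61440463/168064 ≈ -365.58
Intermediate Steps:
S/(-78) + D(16*(-14))/25856 = 28515/(-78) - 22/25856 = 28515*(-1/78) - 22*1/25856 = -9505/26 - 11/12928 = -61440463/168064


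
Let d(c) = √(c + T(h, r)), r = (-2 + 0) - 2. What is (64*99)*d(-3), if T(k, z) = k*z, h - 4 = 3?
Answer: 6336*I*√31 ≈ 35277.0*I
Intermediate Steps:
h = 7 (h = 4 + 3 = 7)
r = -4 (r = -2 - 2 = -4)
d(c) = √(-28 + c) (d(c) = √(c + 7*(-4)) = √(c - 28) = √(-28 + c))
(64*99)*d(-3) = (64*99)*√(-28 - 3) = 6336*√(-31) = 6336*(I*√31) = 6336*I*√31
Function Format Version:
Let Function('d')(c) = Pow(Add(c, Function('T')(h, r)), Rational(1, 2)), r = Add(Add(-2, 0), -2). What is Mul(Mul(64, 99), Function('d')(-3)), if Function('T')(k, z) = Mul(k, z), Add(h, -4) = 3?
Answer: Mul(6336, I, Pow(31, Rational(1, 2))) ≈ Mul(35277., I)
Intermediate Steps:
h = 7 (h = Add(4, 3) = 7)
r = -4 (r = Add(-2, -2) = -4)
Function('d')(c) = Pow(Add(-28, c), Rational(1, 2)) (Function('d')(c) = Pow(Add(c, Mul(7, -4)), Rational(1, 2)) = Pow(Add(c, -28), Rational(1, 2)) = Pow(Add(-28, c), Rational(1, 2)))
Mul(Mul(64, 99), Function('d')(-3)) = Mul(Mul(64, 99), Pow(Add(-28, -3), Rational(1, 2))) = Mul(6336, Pow(-31, Rational(1, 2))) = Mul(6336, Mul(I, Pow(31, Rational(1, 2)))) = Mul(6336, I, Pow(31, Rational(1, 2)))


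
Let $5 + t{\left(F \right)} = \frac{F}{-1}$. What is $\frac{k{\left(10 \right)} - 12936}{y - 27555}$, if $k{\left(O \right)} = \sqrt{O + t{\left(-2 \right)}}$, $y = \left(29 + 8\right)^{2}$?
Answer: $\frac{6468}{13093} - \frac{\sqrt{7}}{26186} \approx 0.4939$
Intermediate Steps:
$t{\left(F \right)} = -5 - F$ ($t{\left(F \right)} = -5 + \frac{F}{-1} = -5 + F \left(-1\right) = -5 - F$)
$y = 1369$ ($y = 37^{2} = 1369$)
$k{\left(O \right)} = \sqrt{-3 + O}$ ($k{\left(O \right)} = \sqrt{O - 3} = \sqrt{-3 + O}$)
$\frac{k{\left(10 \right)} - 12936}{y - 27555} = \frac{\sqrt{-3 + 10} - 12936}{1369 - 27555} = \frac{\sqrt{7} - 12936}{-26186} = \left(-12936 + \sqrt{7}\right) \left(- \frac{1}{26186}\right) = \frac{6468}{13093} - \frac{\sqrt{7}}{26186}$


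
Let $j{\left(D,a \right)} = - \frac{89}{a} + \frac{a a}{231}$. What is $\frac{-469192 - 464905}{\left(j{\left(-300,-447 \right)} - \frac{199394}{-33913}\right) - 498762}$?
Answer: $\frac{99120560754369}{52833088951546} \approx 1.8761$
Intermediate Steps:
$j{\left(D,a \right)} = - \frac{89}{a} + \frac{a^{2}}{231}$ ($j{\left(D,a \right)} = - \frac{89}{a} + a^{2} \cdot \frac{1}{231} = - \frac{89}{a} + \frac{a^{2}}{231}$)
$\frac{-469192 - 464905}{\left(j{\left(-300,-447 \right)} - \frac{199394}{-33913}\right) - 498762} = \frac{-469192 - 464905}{\left(\frac{-20559 + \left(-447\right)^{3}}{231 \left(-447\right)} - \frac{199394}{-33913}\right) - 498762} = - \frac{934097}{\left(\frac{1}{231} \left(- \frac{1}{447}\right) \left(-20559 - 89314623\right) - 199394 \left(- \frac{1}{33913}\right)\right) - 498762} = - \frac{934097}{\left(\frac{1}{231} \left(- \frac{1}{447}\right) \left(-89335182\right) - - \frac{199394}{33913}\right) - 498762} = - \frac{934097}{\left(\frac{29778394}{34419} + \frac{199394}{33913}\right) - 498762} = - \frac{934097}{\frac{92430692528}{106113777} - 498762} = - \frac{934097}{- \frac{52833088951546}{106113777}} = \left(-934097\right) \left(- \frac{106113777}{52833088951546}\right) = \frac{99120560754369}{52833088951546}$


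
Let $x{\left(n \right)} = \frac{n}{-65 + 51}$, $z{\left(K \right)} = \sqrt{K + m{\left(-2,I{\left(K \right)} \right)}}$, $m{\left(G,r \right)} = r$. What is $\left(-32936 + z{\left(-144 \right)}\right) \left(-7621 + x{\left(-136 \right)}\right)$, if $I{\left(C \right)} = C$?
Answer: $\frac{1754797144}{7} - \frac{639348 i \sqrt{2}}{7} \approx 2.5069 \cdot 10^{8} - 1.2917 \cdot 10^{5} i$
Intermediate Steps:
$z{\left(K \right)} = \sqrt{2} \sqrt{K}$ ($z{\left(K \right)} = \sqrt{K + K} = \sqrt{2 K} = \sqrt{2} \sqrt{K}$)
$x{\left(n \right)} = - \frac{n}{14}$ ($x{\left(n \right)} = \frac{n}{-14} = n \left(- \frac{1}{14}\right) = - \frac{n}{14}$)
$\left(-32936 + z{\left(-144 \right)}\right) \left(-7621 + x{\left(-136 \right)}\right) = \left(-32936 + \sqrt{2} \sqrt{-144}\right) \left(-7621 - - \frac{68}{7}\right) = \left(-32936 + \sqrt{2} \cdot 12 i\right) \left(-7621 + \frac{68}{7}\right) = \left(-32936 + 12 i \sqrt{2}\right) \left(- \frac{53279}{7}\right) = \frac{1754797144}{7} - \frac{639348 i \sqrt{2}}{7}$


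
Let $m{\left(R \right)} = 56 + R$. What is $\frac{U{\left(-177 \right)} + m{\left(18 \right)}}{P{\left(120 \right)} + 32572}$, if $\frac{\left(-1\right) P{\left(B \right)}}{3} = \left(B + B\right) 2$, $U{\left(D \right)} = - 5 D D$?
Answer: $- \frac{156571}{31132} \approx -5.0293$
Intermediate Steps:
$U{\left(D \right)} = - 5 D^{2}$
$P{\left(B \right)} = - 12 B$ ($P{\left(B \right)} = - 3 \left(B + B\right) 2 = - 3 \cdot 2 B 2 = - 3 \cdot 4 B = - 12 B$)
$\frac{U{\left(-177 \right)} + m{\left(18 \right)}}{P{\left(120 \right)} + 32572} = \frac{- 5 \left(-177\right)^{2} + \left(56 + 18\right)}{\left(-12\right) 120 + 32572} = \frac{\left(-5\right) 31329 + 74}{-1440 + 32572} = \frac{-156645 + 74}{31132} = \left(-156571\right) \frac{1}{31132} = - \frac{156571}{31132}$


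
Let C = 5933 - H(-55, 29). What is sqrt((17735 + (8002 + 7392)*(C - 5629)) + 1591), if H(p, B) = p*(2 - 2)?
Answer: sqrt(4699102) ≈ 2167.7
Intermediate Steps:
H(p, B) = 0 (H(p, B) = p*0 = 0)
C = 5933 (C = 5933 - 1*0 = 5933 + 0 = 5933)
sqrt((17735 + (8002 + 7392)*(C - 5629)) + 1591) = sqrt((17735 + (8002 + 7392)*(5933 - 5629)) + 1591) = sqrt((17735 + 15394*304) + 1591) = sqrt((17735 + 4679776) + 1591) = sqrt(4697511 + 1591) = sqrt(4699102)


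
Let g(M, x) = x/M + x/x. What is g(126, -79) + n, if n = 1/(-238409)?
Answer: 11205097/30039534 ≈ 0.37301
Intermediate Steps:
n = -1/238409 ≈ -4.1945e-6
g(M, x) = 1 + x/M (g(M, x) = x/M + 1 = 1 + x/M)
g(126, -79) + n = (126 - 79)/126 - 1/238409 = (1/126)*47 - 1/238409 = 47/126 - 1/238409 = 11205097/30039534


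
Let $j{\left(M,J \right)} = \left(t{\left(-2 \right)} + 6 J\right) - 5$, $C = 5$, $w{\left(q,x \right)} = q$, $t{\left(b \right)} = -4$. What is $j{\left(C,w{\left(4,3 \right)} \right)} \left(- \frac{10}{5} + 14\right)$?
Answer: $180$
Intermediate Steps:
$j{\left(M,J \right)} = -9 + 6 J$ ($j{\left(M,J \right)} = \left(-4 + 6 J\right) - 5 = -9 + 6 J$)
$j{\left(C,w{\left(4,3 \right)} \right)} \left(- \frac{10}{5} + 14\right) = \left(-9 + 6 \cdot 4\right) \left(- \frac{10}{5} + 14\right) = \left(-9 + 24\right) \left(\left(-10\right) \frac{1}{5} + 14\right) = 15 \left(-2 + 14\right) = 15 \cdot 12 = 180$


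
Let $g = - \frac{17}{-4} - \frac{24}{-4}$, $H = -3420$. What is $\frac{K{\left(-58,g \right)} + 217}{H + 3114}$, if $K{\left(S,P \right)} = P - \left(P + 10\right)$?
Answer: $- \frac{23}{34} \approx -0.67647$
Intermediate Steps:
$g = \frac{41}{4}$ ($g = \left(-17\right) \left(- \frac{1}{4}\right) - -6 = \frac{17}{4} + 6 = \frac{41}{4} \approx 10.25$)
$K{\left(S,P \right)} = -10$ ($K{\left(S,P \right)} = P - \left(10 + P\right) = -10$)
$\frac{K{\left(-58,g \right)} + 217}{H + 3114} = \frac{-10 + 217}{-3420 + 3114} = \frac{207}{-306} = 207 \left(- \frac{1}{306}\right) = - \frac{23}{34}$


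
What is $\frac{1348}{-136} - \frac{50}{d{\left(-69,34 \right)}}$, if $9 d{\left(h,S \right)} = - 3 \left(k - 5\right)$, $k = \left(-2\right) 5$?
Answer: $- \frac{677}{34} \approx -19.912$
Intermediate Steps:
$k = -10$
$d{\left(h,S \right)} = 5$ ($d{\left(h,S \right)} = \frac{\left(-3\right) \left(-10 - 5\right)}{9} = \frac{\left(-3\right) \left(-15\right)}{9} = \frac{1}{9} \cdot 45 = 5$)
$\frac{1348}{-136} - \frac{50}{d{\left(-69,34 \right)}} = \frac{1348}{-136} - \frac{50}{5} = 1348 \left(- \frac{1}{136}\right) - 10 = - \frac{337}{34} - 10 = - \frac{677}{34}$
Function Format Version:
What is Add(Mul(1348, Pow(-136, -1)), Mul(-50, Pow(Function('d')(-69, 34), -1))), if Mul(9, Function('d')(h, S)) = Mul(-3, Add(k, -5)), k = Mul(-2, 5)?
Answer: Rational(-677, 34) ≈ -19.912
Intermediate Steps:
k = -10
Function('d')(h, S) = 5 (Function('d')(h, S) = Mul(Rational(1, 9), Mul(-3, Add(-10, -5))) = Mul(Rational(1, 9), Mul(-3, -15)) = Mul(Rational(1, 9), 45) = 5)
Add(Mul(1348, Pow(-136, -1)), Mul(-50, Pow(Function('d')(-69, 34), -1))) = Add(Mul(1348, Pow(-136, -1)), Mul(-50, Pow(5, -1))) = Add(Mul(1348, Rational(-1, 136)), Mul(-50, Rational(1, 5))) = Add(Rational(-337, 34), -10) = Rational(-677, 34)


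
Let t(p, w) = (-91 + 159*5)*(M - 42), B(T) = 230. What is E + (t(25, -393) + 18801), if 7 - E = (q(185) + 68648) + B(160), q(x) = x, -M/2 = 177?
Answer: -329039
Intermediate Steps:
M = -354 (M = -2*177 = -354)
t(p, w) = -278784 (t(p, w) = (-91 + 159*5)*(-354 - 42) = (-91 + 795)*(-396) = 704*(-396) = -278784)
E = -69056 (E = 7 - ((185 + 68648) + 230) = 7 - (68833 + 230) = 7 - 1*69063 = 7 - 69063 = -69056)
E + (t(25, -393) + 18801) = -69056 + (-278784 + 18801) = -69056 - 259983 = -329039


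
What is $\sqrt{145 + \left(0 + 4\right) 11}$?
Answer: $3 \sqrt{21} \approx 13.748$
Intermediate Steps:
$\sqrt{145 + \left(0 + 4\right) 11} = \sqrt{145 + 4 \cdot 11} = \sqrt{145 + 44} = \sqrt{189} = 3 \sqrt{21}$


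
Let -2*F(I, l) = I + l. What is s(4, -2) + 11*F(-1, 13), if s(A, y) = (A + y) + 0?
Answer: -64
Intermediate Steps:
s(A, y) = A + y
F(I, l) = -I/2 - l/2 (F(I, l) = -(I + l)/2 = -I/2 - l/2)
s(4, -2) + 11*F(-1, 13) = (4 - 2) + 11*(-½*(-1) - ½*13) = 2 + 11*(½ - 13/2) = 2 + 11*(-6) = 2 - 66 = -64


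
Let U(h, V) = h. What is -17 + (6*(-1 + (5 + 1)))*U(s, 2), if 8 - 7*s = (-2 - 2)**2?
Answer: -359/7 ≈ -51.286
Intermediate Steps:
s = -8/7 (s = 8/7 - (-2 - 2)**2/7 = 8/7 - 1/7*(-4)**2 = 8/7 - 1/7*16 = 8/7 - 16/7 = -8/7 ≈ -1.1429)
-17 + (6*(-1 + (5 + 1)))*U(s, 2) = -17 + (6*(-1 + (5 + 1)))*(-8/7) = -17 + (6*(-1 + 6))*(-8/7) = -17 + (6*5)*(-8/7) = -17 + 30*(-8/7) = -17 - 240/7 = -359/7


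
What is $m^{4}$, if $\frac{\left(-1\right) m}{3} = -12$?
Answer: $1679616$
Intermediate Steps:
$m = 36$ ($m = \left(-3\right) \left(-12\right) = 36$)
$m^{4} = 36^{4} = 1679616$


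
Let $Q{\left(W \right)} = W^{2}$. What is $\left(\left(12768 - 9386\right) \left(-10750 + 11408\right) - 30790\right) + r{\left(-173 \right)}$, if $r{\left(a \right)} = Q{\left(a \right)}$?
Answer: $2224495$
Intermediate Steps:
$r{\left(a \right)} = a^{2}$
$\left(\left(12768 - 9386\right) \left(-10750 + 11408\right) - 30790\right) + r{\left(-173 \right)} = \left(\left(12768 - 9386\right) \left(-10750 + 11408\right) - 30790\right) + \left(-173\right)^{2} = \left(3382 \cdot 658 - 30790\right) + 29929 = \left(2225356 - 30790\right) + 29929 = 2194566 + 29929 = 2224495$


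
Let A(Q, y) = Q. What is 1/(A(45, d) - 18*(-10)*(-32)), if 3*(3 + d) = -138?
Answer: -1/5715 ≈ -0.00017498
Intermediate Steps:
d = -49 (d = -3 + (⅓)*(-138) = -3 - 46 = -49)
1/(A(45, d) - 18*(-10)*(-32)) = 1/(45 - 18*(-10)*(-32)) = 1/(45 + 180*(-32)) = 1/(45 - 5760) = 1/(-5715) = -1/5715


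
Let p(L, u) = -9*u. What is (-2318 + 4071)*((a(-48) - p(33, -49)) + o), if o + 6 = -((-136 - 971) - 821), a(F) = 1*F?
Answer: 2512049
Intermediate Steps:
a(F) = F
o = 1922 (o = -6 - ((-136 - 971) - 821) = -6 - (-1107 - 821) = -6 - 1*(-1928) = -6 + 1928 = 1922)
(-2318 + 4071)*((a(-48) - p(33, -49)) + o) = (-2318 + 4071)*((-48 - (-9)*(-49)) + 1922) = 1753*((-48 - 1*441) + 1922) = 1753*((-48 - 441) + 1922) = 1753*(-489 + 1922) = 1753*1433 = 2512049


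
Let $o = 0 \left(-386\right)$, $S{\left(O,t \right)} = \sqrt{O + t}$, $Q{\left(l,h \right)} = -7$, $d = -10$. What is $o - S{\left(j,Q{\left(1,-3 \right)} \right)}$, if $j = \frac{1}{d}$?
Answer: $- \frac{i \sqrt{710}}{10} \approx - 2.6646 i$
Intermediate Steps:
$j = - \frac{1}{10}$ ($j = \frac{1}{-10} = - \frac{1}{10} \approx -0.1$)
$o = 0$
$o - S{\left(j,Q{\left(1,-3 \right)} \right)} = 0 - \sqrt{- \frac{1}{10} - 7} = 0 - \sqrt{- \frac{71}{10}} = 0 - \frac{i \sqrt{710}}{10} = - \frac{i \sqrt{710}}{10}$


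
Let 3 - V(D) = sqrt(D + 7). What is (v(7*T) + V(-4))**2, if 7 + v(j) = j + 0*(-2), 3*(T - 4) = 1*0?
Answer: (24 - sqrt(3))**2 ≈ 495.86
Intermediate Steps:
V(D) = 3 - sqrt(7 + D) (V(D) = 3 - sqrt(D + 7) = 3 - sqrt(7 + D))
T = 4 (T = 4 + (1*0)/3 = 4 + (1/3)*0 = 4 + 0 = 4)
v(j) = -7 + j (v(j) = -7 + (j + 0*(-2)) = -7 + (j + 0) = -7 + j)
(v(7*T) + V(-4))**2 = ((-7 + 7*4) + (3 - sqrt(7 - 4)))**2 = ((-7 + 28) + (3 - sqrt(3)))**2 = (21 + (3 - sqrt(3)))**2 = (24 - sqrt(3))**2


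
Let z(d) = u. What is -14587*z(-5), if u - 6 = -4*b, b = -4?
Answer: -320914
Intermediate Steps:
u = 22 (u = 6 - 4*(-4) = 6 + 16 = 22)
z(d) = 22
-14587*z(-5) = -14587*22 = -320914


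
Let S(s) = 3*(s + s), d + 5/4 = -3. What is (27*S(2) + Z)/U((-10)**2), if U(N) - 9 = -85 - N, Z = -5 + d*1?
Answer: -1259/704 ≈ -1.7884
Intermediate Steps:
d = -17/4 (d = -5/4 - 3 = -17/4 ≈ -4.2500)
S(s) = 6*s (S(s) = 3*(2*s) = 6*s)
Z = -37/4 (Z = -5 - 17/4*1 = -5 - 17/4 = -37/4 ≈ -9.2500)
U(N) = -76 - N (U(N) = 9 + (-85 - N) = -76 - N)
(27*S(2) + Z)/U((-10)**2) = (27*(6*2) - 37/4)/(-76 - 1*(-10)**2) = (27*12 - 37/4)/(-76 - 1*100) = (324 - 37/4)/(-76 - 100) = (1259/4)/(-176) = (1259/4)*(-1/176) = -1259/704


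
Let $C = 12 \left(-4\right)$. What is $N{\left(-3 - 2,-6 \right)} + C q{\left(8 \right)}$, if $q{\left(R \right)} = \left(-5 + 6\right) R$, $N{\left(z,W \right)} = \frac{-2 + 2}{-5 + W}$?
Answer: $-384$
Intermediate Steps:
$C = -48$
$N{\left(z,W \right)} = 0$ ($N{\left(z,W \right)} = \frac{0}{-5 + W} = 0$)
$q{\left(R \right)} = R$ ($q{\left(R \right)} = 1 R = R$)
$N{\left(-3 - 2,-6 \right)} + C q{\left(8 \right)} = 0 - 384 = -384$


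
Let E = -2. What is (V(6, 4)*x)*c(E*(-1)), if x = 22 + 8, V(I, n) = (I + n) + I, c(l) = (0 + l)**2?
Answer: 1920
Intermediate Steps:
c(l) = l**2
V(I, n) = n + 2*I
x = 30
(V(6, 4)*x)*c(E*(-1)) = ((4 + 2*6)*30)*(-2*(-1))**2 = ((4 + 12)*30)*2**2 = (16*30)*4 = 480*4 = 1920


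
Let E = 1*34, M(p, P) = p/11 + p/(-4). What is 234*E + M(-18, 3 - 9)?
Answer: 175095/22 ≈ 7958.9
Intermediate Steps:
M(p, P) = -7*p/44 (M(p, P) = p*(1/11) + p*(-¼) = p/11 - p/4 = -7*p/44)
E = 34
234*E + M(-18, 3 - 9) = 234*34 - 7/44*(-18) = 7956 + 63/22 = 175095/22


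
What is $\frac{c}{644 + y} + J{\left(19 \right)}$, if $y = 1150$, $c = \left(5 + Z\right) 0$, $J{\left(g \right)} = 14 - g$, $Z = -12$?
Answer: $-5$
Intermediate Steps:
$c = 0$ ($c = \left(5 - 12\right) 0 = \left(-7\right) 0 = 0$)
$\frac{c}{644 + y} + J{\left(19 \right)} = \frac{0}{644 + 1150} + \left(14 - 19\right) = \frac{0}{1794} + \left(14 - 19\right) = 0 \cdot \frac{1}{1794} - 5 = 0 - 5 = -5$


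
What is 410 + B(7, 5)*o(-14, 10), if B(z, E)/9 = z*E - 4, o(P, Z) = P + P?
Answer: -7402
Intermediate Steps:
o(P, Z) = 2*P
B(z, E) = -36 + 9*E*z (B(z, E) = 9*(z*E - 4) = 9*(E*z - 4) = 9*(-4 + E*z) = -36 + 9*E*z)
410 + B(7, 5)*o(-14, 10) = 410 + (-36 + 9*5*7)*(2*(-14)) = 410 + (-36 + 315)*(-28) = 410 + 279*(-28) = 410 - 7812 = -7402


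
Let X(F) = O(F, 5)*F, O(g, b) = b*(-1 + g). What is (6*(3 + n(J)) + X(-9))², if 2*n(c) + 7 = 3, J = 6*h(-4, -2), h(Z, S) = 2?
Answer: 207936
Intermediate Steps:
J = 12 (J = 6*2 = 12)
n(c) = -2 (n(c) = -7/2 + (½)*3 = -7/2 + 3/2 = -2)
X(F) = F*(-5 + 5*F) (X(F) = (5*(-1 + F))*F = (-5 + 5*F)*F = F*(-5 + 5*F))
(6*(3 + n(J)) + X(-9))² = (6*(3 - 2) + 5*(-9)*(-1 - 9))² = (6*1 + 5*(-9)*(-10))² = (6 + 450)² = 456² = 207936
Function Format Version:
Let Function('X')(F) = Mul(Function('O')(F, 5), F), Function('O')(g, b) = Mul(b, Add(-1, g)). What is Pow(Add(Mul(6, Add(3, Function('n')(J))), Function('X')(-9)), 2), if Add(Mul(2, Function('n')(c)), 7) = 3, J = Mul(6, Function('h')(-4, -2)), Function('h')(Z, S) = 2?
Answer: 207936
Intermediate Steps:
J = 12 (J = Mul(6, 2) = 12)
Function('n')(c) = -2 (Function('n')(c) = Add(Rational(-7, 2), Mul(Rational(1, 2), 3)) = Add(Rational(-7, 2), Rational(3, 2)) = -2)
Function('X')(F) = Mul(F, Add(-5, Mul(5, F))) (Function('X')(F) = Mul(Mul(5, Add(-1, F)), F) = Mul(Add(-5, Mul(5, F)), F) = Mul(F, Add(-5, Mul(5, F))))
Pow(Add(Mul(6, Add(3, Function('n')(J))), Function('X')(-9)), 2) = Pow(Add(Mul(6, Add(3, -2)), Mul(5, -9, Add(-1, -9))), 2) = Pow(Add(Mul(6, 1), Mul(5, -9, -10)), 2) = Pow(Add(6, 450), 2) = Pow(456, 2) = 207936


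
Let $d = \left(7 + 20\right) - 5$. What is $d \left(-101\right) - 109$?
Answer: $-2331$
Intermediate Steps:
$d = 22$ ($d = 27 - 5 = 22$)
$d \left(-101\right) - 109 = 22 \left(-101\right) - 109 = -2222 - 109 = -2331$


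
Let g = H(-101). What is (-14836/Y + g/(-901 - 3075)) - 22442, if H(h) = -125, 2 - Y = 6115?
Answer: -545399521235/24305288 ≈ -22440.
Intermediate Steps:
Y = -6113 (Y = 2 - 1*6115 = 2 - 6115 = -6113)
g = -125
(-14836/Y + g/(-901 - 3075)) - 22442 = (-14836/(-6113) - 125/(-901 - 3075)) - 22442 = (-14836*(-1/6113) - 125/(-3976)) - 22442 = (14836/6113 - 125*(-1/3976)) - 22442 = (14836/6113 + 125/3976) - 22442 = 59752061/24305288 - 22442 = -545399521235/24305288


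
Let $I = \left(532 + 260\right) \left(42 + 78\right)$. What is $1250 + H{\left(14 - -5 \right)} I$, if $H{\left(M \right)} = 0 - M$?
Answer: $-1804510$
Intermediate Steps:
$I = 95040$ ($I = 792 \cdot 120 = 95040$)
$H{\left(M \right)} = - M$
$1250 + H{\left(14 - -5 \right)} I = 1250 + - (14 - -5) 95040 = 1250 + - (14 + 5) 95040 = 1250 + \left(-1\right) 19 \cdot 95040 = 1250 - 1805760 = -1804510$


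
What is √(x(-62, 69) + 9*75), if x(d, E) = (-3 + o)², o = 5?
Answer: √679 ≈ 26.058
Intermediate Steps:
x(d, E) = 4 (x(d, E) = (-3 + 5)² = 2² = 4)
√(x(-62, 69) + 9*75) = √(4 + 9*75) = √(4 + 675) = √679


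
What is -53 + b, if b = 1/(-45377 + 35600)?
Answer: -518182/9777 ≈ -53.000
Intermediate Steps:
b = -1/9777 (b = 1/(-9777) = -1/9777 ≈ -0.00010228)
-53 + b = -53 - 1/9777 = -518182/9777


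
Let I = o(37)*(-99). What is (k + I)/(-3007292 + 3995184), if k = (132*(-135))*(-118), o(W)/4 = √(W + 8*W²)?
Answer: 525690/246973 - 297*√1221/246973 ≈ 2.0865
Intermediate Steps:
o(W) = 4*√(W + 8*W²)
k = 2102760 (k = -17820*(-118) = 2102760)
I = -1188*√1221 (I = (4*√(37*(1 + 8*37)))*(-99) = (4*√(37*(1 + 296)))*(-99) = (4*√(37*297))*(-99) = (4*√10989)*(-99) = (4*(3*√1221))*(-99) = (12*√1221)*(-99) = -1188*√1221 ≈ -41512.)
(k + I)/(-3007292 + 3995184) = (2102760 - 1188*√1221)/(-3007292 + 3995184) = (2102760 - 1188*√1221)/987892 = (2102760 - 1188*√1221)*(1/987892) = 525690/246973 - 297*√1221/246973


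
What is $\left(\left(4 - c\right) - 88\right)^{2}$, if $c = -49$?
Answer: $1225$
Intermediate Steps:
$\left(\left(4 - c\right) - 88\right)^{2} = \left(\left(4 - -49\right) - 88\right)^{2} = \left(\left(4 + 49\right) - 88\right)^{2} = \left(53 - 88\right)^{2} = \left(-35\right)^{2} = 1225$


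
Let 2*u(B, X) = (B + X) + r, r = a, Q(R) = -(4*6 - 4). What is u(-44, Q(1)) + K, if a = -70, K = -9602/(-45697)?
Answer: -3052097/45697 ≈ -66.790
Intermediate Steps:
Q(R) = -20 (Q(R) = -(24 - 4) = -1*20 = -20)
K = 9602/45697 (K = -9602*(-1/45697) = 9602/45697 ≈ 0.21012)
r = -70
u(B, X) = -35 + B/2 + X/2 (u(B, X) = ((B + X) - 70)/2 = (-70 + B + X)/2 = -35 + B/2 + X/2)
u(-44, Q(1)) + K = (-35 + (1/2)*(-44) + (1/2)*(-20)) + 9602/45697 = (-35 - 22 - 10) + 9602/45697 = -67 + 9602/45697 = -3052097/45697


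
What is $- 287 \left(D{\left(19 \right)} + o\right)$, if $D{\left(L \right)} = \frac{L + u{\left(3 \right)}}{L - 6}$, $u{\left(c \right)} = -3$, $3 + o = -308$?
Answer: $\frac{1155749}{13} \approx 88904.0$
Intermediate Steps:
$o = -311$ ($o = -3 - 308 = -311$)
$D{\left(L \right)} = \frac{-3 + L}{-6 + L}$ ($D{\left(L \right)} = \frac{L - 3}{L - 6} = \frac{-3 + L}{-6 + L}$)
$- 287 \left(D{\left(19 \right)} + o\right) = - 287 \left(\frac{-3 + 19}{-6 + 19} - 311\right) = - 287 \left(\frac{1}{13} \cdot 16 - 311\right) = - 287 \left(\frac{16}{13} - 311\right) = \left(-287\right) \left(- \frac{4027}{13}\right) = \frac{1155749}{13}$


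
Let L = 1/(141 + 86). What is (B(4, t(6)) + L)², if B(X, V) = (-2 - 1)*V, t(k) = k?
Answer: 16687225/51529 ≈ 323.84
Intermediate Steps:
B(X, V) = -3*V
L = 1/227 ≈ 0.0044053
(B(4, t(6)) + L)² = (-3*6 + 1/227)² = (-18 + 1/227)² = (-4085/227)² = 16687225/51529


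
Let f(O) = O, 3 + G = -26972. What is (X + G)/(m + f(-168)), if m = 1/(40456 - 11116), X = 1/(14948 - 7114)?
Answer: 3100095925830/19307359123 ≈ 160.57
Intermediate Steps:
G = -26975 (G = -3 - 26972 = -26975)
X = 1/7834 ≈ 0.00012765
m = 1/29340 ≈ 3.4083e-5
(X + G)/(m + f(-168)) = (1/7834 - 26975)/(1/29340 - 168) = -211322149/(7834*(-4929119/29340)) = -211322149/7834*(-29340/4929119) = 3100095925830/19307359123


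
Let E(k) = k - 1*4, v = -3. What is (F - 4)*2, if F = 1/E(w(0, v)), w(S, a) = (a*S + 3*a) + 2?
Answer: -90/11 ≈ -8.1818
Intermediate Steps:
w(S, a) = 2 + 3*a + S*a (w(S, a) = (S*a + 3*a) + 2 = (3*a + S*a) + 2 = 2 + 3*a + S*a)
E(k) = -4 + k (E(k) = k - 4 = -4 + k)
F = -1/11 (F = 1/(-4 + (2 + 3*(-3) + 0*(-3))) = 1/(-4 + (2 - 9 + 0)) = 1/(-4 - 7) = 1/(-11) = -1/11 ≈ -0.090909)
(F - 4)*2 = (-1/11 - 4)*2 = -45/11*2 = -90/11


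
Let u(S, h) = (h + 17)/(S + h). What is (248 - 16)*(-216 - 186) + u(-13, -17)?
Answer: -93264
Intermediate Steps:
u(S, h) = (17 + h)/(S + h)
(248 - 16)*(-216 - 186) + u(-13, -17) = (248 - 16)*(-216 - 186) + (17 - 17)/(-13 - 17) = 232*(-402) + 0/(-30) = -93264 - 1/30*0 = -93264 + 0 = -93264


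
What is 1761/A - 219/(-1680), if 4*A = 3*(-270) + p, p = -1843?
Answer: -535853/212240 ≈ -2.5247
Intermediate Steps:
A = -2653/4 (A = (3*(-270) - 1843)/4 = (-810 - 1843)/4 = (¼)*(-2653) = -2653/4 ≈ -663.25)
1761/A - 219/(-1680) = 1761/(-2653/4) - 219/(-1680) = 1761*(-4/2653) - 219*(-1/1680) = -7044/2653 + 73/560 = -535853/212240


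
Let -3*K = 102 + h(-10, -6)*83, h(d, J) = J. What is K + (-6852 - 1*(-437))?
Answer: -6283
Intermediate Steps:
K = 132 (K = -(102 - 6*83)/3 = -(102 - 498)/3 = -⅓*(-396) = 132)
K + (-6852 - 1*(-437)) = 132 + (-6852 - 1*(-437)) = 132 + (-6852 + 437) = 132 - 6415 = -6283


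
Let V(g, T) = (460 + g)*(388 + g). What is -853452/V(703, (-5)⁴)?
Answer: -853452/1268833 ≈ -0.67263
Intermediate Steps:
V(g, T) = (388 + g)*(460 + g)
-853452/V(703, (-5)⁴) = -853452/(178480 + 703² + 848*703) = -853452/(178480 + 494209 + 596144) = -853452/1268833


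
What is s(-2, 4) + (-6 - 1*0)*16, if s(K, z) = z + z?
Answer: -88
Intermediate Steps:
s(K, z) = 2*z
s(-2, 4) + (-6 - 1*0)*16 = 2*4 + (-6 - 1*0)*16 = 8 + (-6 + 0)*16 = 8 - 6*16 = 8 - 96 = -88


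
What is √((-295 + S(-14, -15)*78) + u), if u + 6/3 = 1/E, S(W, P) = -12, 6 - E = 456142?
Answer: I*√64134510679426/228068 ≈ 35.114*I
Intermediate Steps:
E = -456136 (E = 6 - 1*456142 = 6 - 456142 = -456136)
u = -912273/456136 (u = -2 + 1/(-456136) = -2 - 1/456136 = -912273/456136 ≈ -2.0000)
√((-295 + S(-14, -15)*78) + u) = √((-295 - 12*78) - 912273/456136) = √((-295 - 936) - 912273/456136) = √(-1231 - 912273/456136) = √(-562415689/456136) = I*√64134510679426/228068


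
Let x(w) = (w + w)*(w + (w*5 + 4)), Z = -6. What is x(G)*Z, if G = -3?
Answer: -504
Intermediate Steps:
x(w) = 2*w*(4 + 6*w) (x(w) = (2*w)*(w + (5*w + 4)) = (2*w)*(w + (4 + 5*w)) = (2*w)*(4 + 6*w) = 2*w*(4 + 6*w))
x(G)*Z = (4*(-3)*(2 + 3*(-3)))*(-6) = (4*(-3)*(2 - 9))*(-6) = (4*(-3)*(-7))*(-6) = 84*(-6) = -504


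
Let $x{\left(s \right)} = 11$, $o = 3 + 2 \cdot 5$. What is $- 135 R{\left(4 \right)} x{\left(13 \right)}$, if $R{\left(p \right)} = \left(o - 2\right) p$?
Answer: $-65340$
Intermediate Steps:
$o = 13$ ($o = 3 + 10 = 13$)
$R{\left(p \right)} = 11 p$ ($R{\left(p \right)} = \left(13 - 2\right) p = 11 p$)
$- 135 R{\left(4 \right)} x{\left(13 \right)} = - 135 \cdot 11 \cdot 4 \cdot 11 = \left(-135\right) 44 \cdot 11 = \left(-5940\right) 11 = -65340$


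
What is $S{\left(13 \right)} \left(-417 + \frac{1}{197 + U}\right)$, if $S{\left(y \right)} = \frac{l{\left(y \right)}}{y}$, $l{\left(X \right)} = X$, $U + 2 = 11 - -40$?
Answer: $- \frac{102581}{246} \approx -417.0$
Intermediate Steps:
$U = 49$ ($U = -2 + \left(11 - -40\right) = -2 + \left(11 + 40\right) = -2 + 51 = 49$)
$S{\left(y \right)} = 1$ ($S{\left(y \right)} = \frac{y}{y} = 1$)
$S{\left(13 \right)} \left(-417 + \frac{1}{197 + U}\right) = 1 \left(-417 + \frac{1}{197 + 49}\right) = 1 \left(-417 + \frac{1}{246}\right) = 1 \left(- \frac{102581}{246}\right) = - \frac{102581}{246}$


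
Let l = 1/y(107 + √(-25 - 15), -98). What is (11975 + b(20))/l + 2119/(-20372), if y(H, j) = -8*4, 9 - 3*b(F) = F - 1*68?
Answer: -7818938695/20372 ≈ -3.8381e+5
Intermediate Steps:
b(F) = 77/3 - F/3 (b(F) = 3 - (F - 1*68)/3 = 3 - (F - 68)/3 = 3 - (-68 + F)/3 = 3 + (68/3 - F/3) = 77/3 - F/3)
y(H, j) = -32
l = -1/32 (l = 1/(-32) = -1/32 ≈ -0.031250)
(11975 + b(20))/l + 2119/(-20372) = (11975 + (77/3 - ⅓*20))/(-1/32) + 2119/(-20372) = (11975 + (77/3 - 20/3))*(-32) + 2119*(-1/20372) = (11975 + 19)*(-32) - 2119/20372 = 11994*(-32) - 2119/20372 = -383808 - 2119/20372 = -7818938695/20372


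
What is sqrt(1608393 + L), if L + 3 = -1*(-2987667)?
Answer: 3*sqrt(510673) ≈ 2143.8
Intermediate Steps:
L = 2987664 (L = -3 - 1*(-2987667) = -3 + 2987667 = 2987664)
sqrt(1608393 + L) = sqrt(1608393 + 2987664) = sqrt(4596057) = 3*sqrt(510673)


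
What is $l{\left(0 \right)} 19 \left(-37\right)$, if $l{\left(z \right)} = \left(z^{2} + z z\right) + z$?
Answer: $0$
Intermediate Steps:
$l{\left(z \right)} = z + 2 z^{2}$ ($l{\left(z \right)} = \left(z^{2} + z^{2}\right) + z = 2 z^{2} + z = z + 2 z^{2}$)
$l{\left(0 \right)} 19 \left(-37\right) = 0 \left(1 + 2 \cdot 0\right) 19 \left(-37\right) = 0 \left(1 + 0\right) 19 \left(-37\right) = 0 \cdot 1 \cdot 19 \left(-37\right) = 0 \cdot 19 \left(-37\right) = 0 \left(-37\right) = 0$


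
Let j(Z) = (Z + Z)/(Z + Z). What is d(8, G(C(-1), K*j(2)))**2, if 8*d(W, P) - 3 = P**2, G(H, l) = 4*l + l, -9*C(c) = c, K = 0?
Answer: 9/64 ≈ 0.14063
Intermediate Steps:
C(c) = -c/9
j(Z) = 1 (j(Z) = (2*Z)/((2*Z)) = (2*Z)*(1/(2*Z)) = 1)
G(H, l) = 5*l
d(W, P) = 3/8 + P**2/8
d(8, G(C(-1), K*j(2)))**2 = (3/8 + (5*(0*1))**2/8)**2 = (3/8 + (5*0)**2/8)**2 = (3/8 + (1/8)*0**2)**2 = (3/8 + (1/8)*0)**2 = (3/8 + 0)**2 = (3/8)**2 = 9/64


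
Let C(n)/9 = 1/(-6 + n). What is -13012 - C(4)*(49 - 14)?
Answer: -25709/2 ≈ -12855.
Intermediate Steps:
C(n) = 9/(-6 + n)
-13012 - C(4)*(49 - 14) = -13012 - 9/(-6 + 4)*(49 - 14) = -13012 - 9/(-2)*35 = -13012 - 9*(-½)*35 = -13012 - (-9)*35/2 = -13012 - 1*(-315/2) = -13012 + 315/2 = -25709/2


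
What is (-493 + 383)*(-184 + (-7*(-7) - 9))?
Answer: 15840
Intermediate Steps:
(-493 + 383)*(-184 + (-7*(-7) - 9)) = -110*(-184 + (49 - 9)) = -110*(-184 + 40) = -110*(-144) = 15840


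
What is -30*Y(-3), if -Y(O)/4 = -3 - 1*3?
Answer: -720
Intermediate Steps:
Y(O) = 24 (Y(O) = -4*(-3 - 1*3) = -4*(-3 - 3) = -4*(-6) = 24)
-30*Y(-3) = -30*24 = -720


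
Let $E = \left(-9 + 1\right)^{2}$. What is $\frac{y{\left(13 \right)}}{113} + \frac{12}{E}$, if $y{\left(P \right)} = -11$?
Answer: $\frac{163}{1808} \approx 0.090155$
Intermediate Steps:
$E = 64$ ($E = \left(-8\right)^{2} = 64$)
$\frac{y{\left(13 \right)}}{113} + \frac{12}{E} = - \frac{11}{113} + \frac{12}{64} = \left(-11\right) \frac{1}{113} + 12 \cdot \frac{1}{64} = - \frac{11}{113} + \frac{3}{16} = \frac{163}{1808}$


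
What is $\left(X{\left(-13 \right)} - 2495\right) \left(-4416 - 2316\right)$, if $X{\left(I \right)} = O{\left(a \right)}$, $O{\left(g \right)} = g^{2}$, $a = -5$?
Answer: $16628040$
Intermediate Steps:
$X{\left(I \right)} = 25$ ($X{\left(I \right)} = \left(-5\right)^{2} = 25$)
$\left(X{\left(-13 \right)} - 2495\right) \left(-4416 - 2316\right) = \left(25 - 2495\right) \left(-4416 - 2316\right) = \left(-2470\right) \left(-6732\right) = 16628040$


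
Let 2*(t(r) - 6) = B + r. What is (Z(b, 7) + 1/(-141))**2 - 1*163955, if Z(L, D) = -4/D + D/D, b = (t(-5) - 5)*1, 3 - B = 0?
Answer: -159719705339/974169 ≈ -1.6395e+5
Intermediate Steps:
B = 3 (B = 3 - 1*0 = 3 + 0 = 3)
t(r) = 15/2 + r/2 (t(r) = 6 + (3 + r)/2 = 6 + (3/2 + r/2) = 15/2 + r/2)
b = 0 (b = ((15/2 + (1/2)*(-5)) - 5)*1 = ((15/2 - 5/2) - 5)*1 = (5 - 5)*1 = 0*1 = 0)
Z(L, D) = 1 - 4/D (Z(L, D) = -4/D + 1 = 1 - 4/D)
(Z(b, 7) + 1/(-141))**2 - 1*163955 = ((-4 + 7)/7 + 1/(-141))**2 - 1*163955 = ((1/7)*3 - 1/141)**2 - 163955 = (3/7 - 1/141)**2 - 163955 = (416/987)**2 - 163955 = 173056/974169 - 163955 = -159719705339/974169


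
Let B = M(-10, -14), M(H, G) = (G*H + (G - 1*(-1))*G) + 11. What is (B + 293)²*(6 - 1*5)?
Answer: 391876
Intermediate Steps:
M(H, G) = 11 + G*H + G*(1 + G) (M(H, G) = (G*H + (G + 1)*G) + 11 = (G*H + (1 + G)*G) + 11 = (G*H + G*(1 + G)) + 11 = 11 + G*H + G*(1 + G))
B = 333 (B = 11 - 14 + (-14)² - 14*(-10) = 11 - 14 + 196 + 140 = 333)
(B + 293)²*(6 - 1*5) = (333 + 293)²*(6 - 1*5) = 626²*(6 - 5) = 391876*1 = 391876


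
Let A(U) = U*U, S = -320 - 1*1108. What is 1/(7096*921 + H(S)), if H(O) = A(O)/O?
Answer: 1/6533988 ≈ 1.5305e-7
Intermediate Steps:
S = -1428 (S = -320 - 1108 = -1428)
A(U) = U²
H(O) = O (H(O) = O²/O = O)
1/(7096*921 + H(S)) = 1/(7096*921 - 1428) = 1/(6535416 - 1428) = 1/6533988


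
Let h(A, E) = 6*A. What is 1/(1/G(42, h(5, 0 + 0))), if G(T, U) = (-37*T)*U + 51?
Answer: -46569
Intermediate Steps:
G(T, U) = 51 - 37*T*U (G(T, U) = -37*T*U + 51 = 51 - 37*T*U)
1/(1/G(42, h(5, 0 + 0))) = 1/(1/(51 - 37*42*6*5)) = 1/(1/(51 - 37*42*30)) = 1/(1/(51 - 46620)) = 1/(1/(-46569)) = 1/(-1/46569) = -46569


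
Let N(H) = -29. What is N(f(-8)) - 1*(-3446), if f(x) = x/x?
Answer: 3417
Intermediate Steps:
f(x) = 1
N(f(-8)) - 1*(-3446) = -29 - 1*(-3446) = -29 + 3446 = 3417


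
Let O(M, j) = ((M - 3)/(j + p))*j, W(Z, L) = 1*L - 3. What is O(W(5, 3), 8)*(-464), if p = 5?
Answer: 11136/13 ≈ 856.62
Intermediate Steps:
W(Z, L) = -3 + L (W(Z, L) = L - 3 = -3 + L)
O(M, j) = j*(-3 + M)/(5 + j) (O(M, j) = ((M - 3)/(j + 5))*j = ((-3 + M)/(5 + j))*j = j*(-3 + M)/(5 + j))
O(W(5, 3), 8)*(-464) = (8*(-3 + (-3 + 3))/(5 + 8))*(-464) = (8*(-3 + 0)/13)*(-464) = (8*(1/13)*(-3))*(-464) = -24/13*(-464) = 11136/13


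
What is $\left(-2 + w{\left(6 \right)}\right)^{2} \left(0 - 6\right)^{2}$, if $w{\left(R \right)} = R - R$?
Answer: $144$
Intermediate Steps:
$w{\left(R \right)} = 0$
$\left(-2 + w{\left(6 \right)}\right)^{2} \left(0 - 6\right)^{2} = \left(-2 + 0\right)^{2} \left(0 - 6\right)^{2} = \left(-2\right)^{2} \left(-6\right)^{2} = 4 \cdot 36 = 144$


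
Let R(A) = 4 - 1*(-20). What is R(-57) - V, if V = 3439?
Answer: -3415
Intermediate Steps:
R(A) = 24 (R(A) = 4 + 20 = 24)
R(-57) - V = 24 - 1*3439 = 24 - 3439 = -3415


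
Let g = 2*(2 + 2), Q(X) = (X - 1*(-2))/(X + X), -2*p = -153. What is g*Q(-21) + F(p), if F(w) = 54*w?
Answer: 86827/21 ≈ 4134.6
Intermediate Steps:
p = 153/2 (p = -½*(-153) = 153/2 ≈ 76.500)
Q(X) = (2 + X)/(2*X) (Q(X) = (X + 2)/((2*X)) = (2 + X)*(1/(2*X)) = (2 + X)/(2*X))
g = 8 (g = 2*4 = 8)
g*Q(-21) + F(p) = 8*((½)*(2 - 21)/(-21)) + 54*(153/2) = 8*((½)*(-1/21)*(-19)) + 4131 = 8*(19/42) + 4131 = 76/21 + 4131 = 86827/21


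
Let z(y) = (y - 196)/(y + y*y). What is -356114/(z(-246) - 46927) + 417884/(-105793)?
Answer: 272184184834363/74803340352619 ≈ 3.6387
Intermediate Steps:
z(y) = (-196 + y)/(y + y²)
-356114/(z(-246) - 46927) + 417884/(-105793) = -356114/((-196 - 246)/((-246)*(1 - 246)) - 46927) + 417884/(-105793) = -356114/(-1/246*(-442)/(-245) - 46927) + 417884*(-1/105793) = -356114/(-1/246*(-1/245)*(-442) - 46927) - 417884/105793 = -356114/(-221/30135 - 46927) - 417884/105793 = -356114/(-1414145366/30135) - 417884/105793 = -356114*(-30135/1414145366) - 417884/105793 = 5365747695/707072683 - 417884/105793 = 272184184834363/74803340352619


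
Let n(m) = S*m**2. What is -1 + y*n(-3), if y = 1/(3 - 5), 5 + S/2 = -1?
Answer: 53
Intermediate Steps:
S = -12 (S = -10 + 2*(-1) = -10 - 2 = -12)
y = -1/2 (y = 1/(-2) = -1/2 ≈ -0.50000)
n(m) = -12*m**2
-1 + y*n(-3) = -1 - (-6)*(-3)**2 = -1 - (-6)*9 = -1 - 1/2*(-108) = -1 + 54 = 53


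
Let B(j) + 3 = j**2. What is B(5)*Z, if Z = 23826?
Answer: 524172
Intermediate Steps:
B(j) = -3 + j**2
B(5)*Z = (-3 + 5**2)*23826 = (-3 + 25)*23826 = 22*23826 = 524172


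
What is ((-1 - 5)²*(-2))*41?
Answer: -2952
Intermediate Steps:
((-1 - 5)²*(-2))*41 = ((-6)²*(-2))*41 = (36*(-2))*41 = -72*41 = -2952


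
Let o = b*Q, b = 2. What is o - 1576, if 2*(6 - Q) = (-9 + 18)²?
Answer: -1645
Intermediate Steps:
Q = -69/2 (Q = 6 - (-9 + 18)²/2 = 6 - ½*9² = 6 - ½*81 = 6 - 81/2 = -69/2 ≈ -34.500)
o = -69 (o = 2*(-69/2) = -69)
o - 1576 = -69 - 1576 = -1645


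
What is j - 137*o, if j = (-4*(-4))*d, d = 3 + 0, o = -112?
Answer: 15392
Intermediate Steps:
d = 3
j = 48 (j = -4*(-4)*3 = 16*3 = 48)
j - 137*o = 48 - 137*(-112) = 48 + 15344 = 15392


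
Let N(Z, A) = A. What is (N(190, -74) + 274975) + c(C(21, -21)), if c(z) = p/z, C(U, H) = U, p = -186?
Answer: 1924245/7 ≈ 2.7489e+5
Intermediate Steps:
c(z) = -186/z
(N(190, -74) + 274975) + c(C(21, -21)) = (-74 + 274975) - 186/21 = 274901 - 186*1/21 = 274901 - 62/7 = 1924245/7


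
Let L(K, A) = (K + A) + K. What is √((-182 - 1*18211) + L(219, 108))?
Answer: 3*I*√1983 ≈ 133.59*I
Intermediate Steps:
L(K, A) = A + 2*K (L(K, A) = (A + K) + K = A + 2*K)
√((-182 - 1*18211) + L(219, 108)) = √((-182 - 1*18211) + (108 + 2*219)) = √((-182 - 18211) + (108 + 438)) = √(-18393 + 546) = √(-17847) = 3*I*√1983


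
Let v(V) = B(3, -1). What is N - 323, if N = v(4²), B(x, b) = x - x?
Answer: -323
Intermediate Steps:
B(x, b) = 0
v(V) = 0
N = 0
N - 323 = 0 - 323 = -323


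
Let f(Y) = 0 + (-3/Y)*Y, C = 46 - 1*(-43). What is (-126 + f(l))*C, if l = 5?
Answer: -11481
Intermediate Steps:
C = 89 (C = 46 + 43 = 89)
f(Y) = -3 (f(Y) = 0 - 3 = -3)
(-126 + f(l))*C = (-126 - 3)*89 = -129*89 = -11481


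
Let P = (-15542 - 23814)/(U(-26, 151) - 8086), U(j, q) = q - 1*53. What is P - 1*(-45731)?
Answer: 91334646/1997 ≈ 45736.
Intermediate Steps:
U(j, q) = -53 + q (U(j, q) = q - 53 = -53 + q)
P = 9839/1997 (P = (-15542 - 23814)/((-53 + 151) - 8086) = -39356/(98 - 8086) = -39356/(-7988) = -39356*(-1/7988) = 9839/1997 ≈ 4.9269)
P - 1*(-45731) = 9839/1997 - 1*(-45731) = 9839/1997 + 45731 = 91334646/1997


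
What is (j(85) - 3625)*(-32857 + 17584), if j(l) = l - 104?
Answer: 55654812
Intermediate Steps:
j(l) = -104 + l
(j(85) - 3625)*(-32857 + 17584) = ((-104 + 85) - 3625)*(-32857 + 17584) = (-19 - 3625)*(-15273) = -3644*(-15273) = 55654812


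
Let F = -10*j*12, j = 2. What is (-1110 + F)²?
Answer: 1822500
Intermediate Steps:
F = -240 (F = -10*2*12 = -20*12 = -240)
(-1110 + F)² = (-1110 - 240)² = (-1350)² = 1822500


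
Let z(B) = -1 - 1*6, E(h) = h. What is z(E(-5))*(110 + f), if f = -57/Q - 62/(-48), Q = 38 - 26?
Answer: -17899/24 ≈ -745.79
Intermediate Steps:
Q = 12
f = -83/24 (f = -57/12 - 62/(-48) = -57*1/12 - 62*(-1/48) = -19/4 + 31/24 = -83/24 ≈ -3.4583)
z(B) = -7 (z(B) = -1 - 6 = -7)
z(E(-5))*(110 + f) = -7*(110 - 83/24) = -7*2557/24 = -17899/24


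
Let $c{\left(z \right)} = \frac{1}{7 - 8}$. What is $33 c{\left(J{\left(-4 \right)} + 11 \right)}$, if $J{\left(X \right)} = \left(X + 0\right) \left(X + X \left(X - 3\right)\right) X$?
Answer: $-33$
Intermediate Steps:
$J{\left(X \right)} = X^{2} \left(X + X \left(-3 + X\right)\right)$ ($J{\left(X \right)} = X \left(X + X \left(-3 + X\right)\right) X = X^{2} \left(X + X \left(-3 + X\right)\right)$)
$c{\left(z \right)} = -1$ ($c{\left(z \right)} = \frac{1}{7 - 8} = \frac{1}{-1} = -1$)
$33 c{\left(J{\left(-4 \right)} + 11 \right)} = 33 \left(-1\right) = -33$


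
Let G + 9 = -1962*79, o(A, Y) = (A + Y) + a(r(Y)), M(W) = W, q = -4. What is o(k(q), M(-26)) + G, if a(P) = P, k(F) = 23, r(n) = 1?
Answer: -155009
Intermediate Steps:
o(A, Y) = 1 + A + Y (o(A, Y) = (A + Y) + 1 = 1 + A + Y)
G = -155007 (G = -9 - 1962*79 = -9 - 154998 = -155007)
o(k(q), M(-26)) + G = (1 + 23 - 26) - 155007 = -2 - 155007 = -155009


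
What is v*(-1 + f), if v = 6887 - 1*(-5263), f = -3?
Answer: -48600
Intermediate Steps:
v = 12150 (v = 6887 + 5263 = 12150)
v*(-1 + f) = 12150*(-1 - 3) = 12150*(-4) = -48600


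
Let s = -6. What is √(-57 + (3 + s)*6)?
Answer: 5*I*√3 ≈ 8.6602*I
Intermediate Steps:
√(-57 + (3 + s)*6) = √(-57 + (3 - 6)*6) = √(-57 - 3*6) = √(-57 - 18) = √(-75) = 5*I*√3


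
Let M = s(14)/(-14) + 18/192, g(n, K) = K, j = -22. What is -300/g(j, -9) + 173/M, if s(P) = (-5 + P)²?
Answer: 3748/1275 ≈ 2.9396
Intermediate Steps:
M = -1275/224 (M = (-5 + 14)²/(-14) + 18/192 = 9²*(-1/14) + 18*(1/192) = 81*(-1/14) + 3/32 = -81/14 + 3/32 = -1275/224 ≈ -5.6920)
-300/g(j, -9) + 173/M = -300/(-9) + 173/(-1275/224) = -300*(-⅑) + 173*(-224/1275) = 100/3 - 38752/1275 = 3748/1275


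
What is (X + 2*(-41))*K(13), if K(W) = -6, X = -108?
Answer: 1140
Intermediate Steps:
(X + 2*(-41))*K(13) = (-108 + 2*(-41))*(-6) = (-108 - 82)*(-6) = -190*(-6) = 1140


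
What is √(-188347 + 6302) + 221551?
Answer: 221551 + I*√182045 ≈ 2.2155e+5 + 426.67*I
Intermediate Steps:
√(-188347 + 6302) + 221551 = √(-182045) + 221551 = I*√182045 + 221551 = 221551 + I*√182045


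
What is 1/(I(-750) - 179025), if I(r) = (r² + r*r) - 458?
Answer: 1/945517 ≈ 1.0576e-6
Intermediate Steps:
I(r) = -458 + 2*r² (I(r) = (r² + r²) - 458 = 2*r² - 458 = -458 + 2*r²)
1/(I(-750) - 179025) = 1/((-458 + 2*(-750)²) - 179025) = 1/((-458 + 2*562500) - 179025) = 1/((-458 + 1125000) - 179025) = 1/(1124542 - 179025) = 1/945517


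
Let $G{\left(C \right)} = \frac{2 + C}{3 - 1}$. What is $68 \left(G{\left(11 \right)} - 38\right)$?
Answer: $-2142$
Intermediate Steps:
$G{\left(C \right)} = 1 + \frac{C}{2}$ ($G{\left(C \right)} = \frac{2 + C}{2} = \left(2 + C\right) \frac{1}{2} = 1 + \frac{C}{2}$)
$68 \left(G{\left(11 \right)} - 38\right) = 68 \left(\left(1 + \frac{1}{2} \cdot 11\right) - 38\right) = 68 \left(\left(1 + \frac{11}{2}\right) - 38\right) = 68 \left(\frac{13}{2} - 38\right) = 68 \left(- \frac{63}{2}\right) = -2142$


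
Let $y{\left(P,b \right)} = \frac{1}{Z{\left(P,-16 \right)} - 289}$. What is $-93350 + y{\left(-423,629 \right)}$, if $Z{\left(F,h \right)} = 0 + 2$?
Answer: $- \frac{26791451}{287} \approx -93350.0$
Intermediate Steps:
$Z{\left(F,h \right)} = 2$
$y{\left(P,b \right)} = - \frac{1}{287}$ ($y{\left(P,b \right)} = \frac{1}{2 - 289} = \frac{1}{-287} = - \frac{1}{287}$)
$-93350 + y{\left(-423,629 \right)} = -93350 - \frac{1}{287} = - \frac{26791451}{287}$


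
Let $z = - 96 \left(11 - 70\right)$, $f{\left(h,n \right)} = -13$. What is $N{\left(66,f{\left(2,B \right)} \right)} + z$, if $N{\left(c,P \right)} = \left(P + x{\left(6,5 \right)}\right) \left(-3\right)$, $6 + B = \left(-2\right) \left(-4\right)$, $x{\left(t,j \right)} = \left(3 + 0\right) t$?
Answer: $5649$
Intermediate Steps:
$x{\left(t,j \right)} = 3 t$
$B = 2$ ($B = -6 - -8 = -6 + 8 = 2$)
$N{\left(c,P \right)} = -54 - 3 P$ ($N{\left(c,P \right)} = \left(P + 3 \cdot 6\right) \left(-3\right) = \left(P + 18\right) \left(-3\right) = \left(18 + P\right) \left(-3\right) = -54 - 3 P$)
$z = 5664$ ($z = \left(-96\right) \left(-59\right) = 5664$)
$N{\left(66,f{\left(2,B \right)} \right)} + z = \left(-54 - -39\right) + 5664 = \left(-54 + 39\right) + 5664 = -15 + 5664 = 5649$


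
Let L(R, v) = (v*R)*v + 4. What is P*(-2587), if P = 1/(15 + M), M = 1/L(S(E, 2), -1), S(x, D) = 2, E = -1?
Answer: -1194/7 ≈ -170.57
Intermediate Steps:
L(R, v) = 4 + R*v² (L(R, v) = (R*v)*v + 4 = R*v² + 4 = 4 + R*v²)
M = ⅙ (M = 1/(4 + 2*(-1)²) = 1/(4 + 2*1) = 1/(4 + 2) = 1/6 = ⅙ ≈ 0.16667)
P = 6/91 (P = 1/(15 + ⅙) = 1/(91/6) = 6/91 ≈ 0.065934)
P*(-2587) = (6/91)*(-2587) = -1194/7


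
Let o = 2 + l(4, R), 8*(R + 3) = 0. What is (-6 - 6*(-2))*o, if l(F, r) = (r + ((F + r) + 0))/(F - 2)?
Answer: 6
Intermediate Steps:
R = -3 (R = -3 + (⅛)*0 = -3 + 0 = -3)
l(F, r) = (F + 2*r)/(-2 + F) (l(F, r) = (r + (F + r))/(-2 + F) = (F + 2*r)/(-2 + F))
o = 1 (o = 2 + (4 + 2*(-3))/(-2 + 4) = 2 + (4 - 6)/2 = 2 + (½)*(-2) = 2 - 1 = 1)
(-6 - 6*(-2))*o = (-6 - 6*(-2))*1 = (-6 + 12)*1 = 6*1 = 6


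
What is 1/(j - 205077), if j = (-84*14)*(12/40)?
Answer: -5/1027149 ≈ -4.8678e-6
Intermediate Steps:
j = -1764/5 (j = -14112/40 = -1176*3/10 = -1764/5 ≈ -352.80)
1/(j - 205077) = 1/(-1764/5 - 205077) = 1/(-1027149/5) = -5/1027149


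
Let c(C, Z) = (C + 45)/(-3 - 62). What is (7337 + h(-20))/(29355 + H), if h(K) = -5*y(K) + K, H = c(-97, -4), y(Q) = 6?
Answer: 36435/146779 ≈ 0.24823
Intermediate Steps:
c(C, Z) = -9/13 - C/65 (c(C, Z) = (45 + C)/(-65) = (45 + C)*(-1/65) = -9/13 - C/65)
H = ⅘ (H = -9/13 - 1/65*(-97) = -9/13 + 97/65 = ⅘ ≈ 0.80000)
h(K) = -30 + K (h(K) = -5*6 + K = -30 + K)
(7337 + h(-20))/(29355 + H) = (7337 + (-30 - 20))/(29355 + ⅘) = (7337 - 50)/(146779/5) = 7287*(5/146779) = 36435/146779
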